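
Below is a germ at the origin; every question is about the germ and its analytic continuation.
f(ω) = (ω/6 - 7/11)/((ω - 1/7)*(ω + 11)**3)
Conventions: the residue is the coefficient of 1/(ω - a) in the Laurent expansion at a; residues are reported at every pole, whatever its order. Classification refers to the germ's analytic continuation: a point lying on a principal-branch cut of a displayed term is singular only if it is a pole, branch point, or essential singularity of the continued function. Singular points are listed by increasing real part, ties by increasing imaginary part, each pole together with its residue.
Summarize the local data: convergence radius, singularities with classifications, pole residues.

Denominator factor (ω - 1/7): pole of order 1 at 1/7, modulus 1/7.
Denominator factor (ω + 11)^3: pole of order 3 at -11, modulus 11.
The radius of convergence is the smallest modulus among the singular points: 1/7.
At the order-3 pole -11 set g(ω) = (ω - (-11))^3*f(ω) = (ω/6 - 7/11)/(ω - 1/7).
Order-3 pole: residue = g''(a)/2; g''(-11) = 13867/15660216, so the residue is 13867/31320432.
At the order-1 pole 1/7 set g(ω) = (ω - (1/7))*f(ω) = (ω/6 - 7/11)/(ω + 11)**3.
Simple pole: residue = g(a) at a = 1/7, which is -13867/31320432.
List the singular points by increasing real part (a conjugate pair: the negative imaginary part first).

Radius of convergence at 0: 1/7.
At -11: a pole of order 3; residue 13867/31320432.
At 1/7: a pole of order 1; residue -13867/31320432.


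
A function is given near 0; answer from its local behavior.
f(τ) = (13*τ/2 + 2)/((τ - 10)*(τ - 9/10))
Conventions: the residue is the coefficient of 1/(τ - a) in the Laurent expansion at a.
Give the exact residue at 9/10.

The residue is -157/182.

At the order-1 pole 9/10 set g(τ) = (τ - (9/10))*f(τ) = (13*τ/2 + 2)/(τ - 10).
Simple pole: residue = g(a) at a = 9/10, which is -157/182.


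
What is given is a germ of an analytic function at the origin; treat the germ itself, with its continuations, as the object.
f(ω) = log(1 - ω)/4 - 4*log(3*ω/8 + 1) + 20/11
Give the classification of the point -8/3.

The term (-4)*log(1 - ω/(-8/3)) has argument 1 - -8/3/(-8/3) = 0 at -8/3: a logarithmic (infinitely-sheeted) branch point; the remaining terms are analytic or single-valued there.

The point is a logarithmic branch point.


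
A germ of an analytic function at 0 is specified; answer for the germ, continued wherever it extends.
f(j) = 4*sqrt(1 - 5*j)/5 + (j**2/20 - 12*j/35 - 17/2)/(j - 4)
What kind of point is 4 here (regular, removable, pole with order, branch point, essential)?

The denominator factor j - 4 vanishes at 4 and appears to the power 1; the numerator there equals -127/14, nonzero, and no other factor vanishes.
The branch terms are analytic at this point.
Hence a pole whose order is the multiplicity, 1.

The point is a pole of order 1.


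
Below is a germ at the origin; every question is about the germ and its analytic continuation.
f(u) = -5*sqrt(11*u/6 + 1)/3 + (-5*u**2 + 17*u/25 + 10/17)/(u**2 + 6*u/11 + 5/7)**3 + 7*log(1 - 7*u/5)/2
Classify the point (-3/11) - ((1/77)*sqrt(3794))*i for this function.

The denominator factor u**2 + 6*u/11 + 5/7 vanishes at (-3/11) - ((1/77)*sqrt(3794))*i and appears to the power 3; the numerator there equals (1162866/359975) - ((937/21175)*sqrt(3794))*i, nonzero, and no other factor vanishes.
The branch terms are analytic at this point.
Hence a pole whose order is the multiplicity, 3.

The point is a pole of order 3.


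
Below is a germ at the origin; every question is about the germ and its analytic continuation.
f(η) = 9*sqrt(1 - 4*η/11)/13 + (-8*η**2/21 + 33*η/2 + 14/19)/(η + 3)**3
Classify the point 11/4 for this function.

The term (9/13)*sqrt(1 - η/(11/4)) has argument 1 - 11/4/(11/4) = 0 at 11/4: a square-root (algebraic, two-sheeted) branch point; the remaining terms are analytic or single-valued there.

The point is an algebraic (square-root) branch point.


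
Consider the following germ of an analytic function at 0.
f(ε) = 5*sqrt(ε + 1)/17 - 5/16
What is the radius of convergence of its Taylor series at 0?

Branch term (5/17)*sqrt(1 - ε/(-1)): its argument vanishes at ε = -1, a square-root branch point, modulus 1.
The radius of convergence is the smallest modulus among the singular points: 1.

The radius of convergence is 1.


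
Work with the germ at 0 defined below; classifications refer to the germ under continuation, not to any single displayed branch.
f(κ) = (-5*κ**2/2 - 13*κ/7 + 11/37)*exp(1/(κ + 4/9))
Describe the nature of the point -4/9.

The point is an essential singularity.

The exponent 1/(κ - (-4/9)) has a pole at -4/9, so exp(1/(κ - (-4/9))) takes every nonzero value near it: an essential singularity (not a pole of any order).


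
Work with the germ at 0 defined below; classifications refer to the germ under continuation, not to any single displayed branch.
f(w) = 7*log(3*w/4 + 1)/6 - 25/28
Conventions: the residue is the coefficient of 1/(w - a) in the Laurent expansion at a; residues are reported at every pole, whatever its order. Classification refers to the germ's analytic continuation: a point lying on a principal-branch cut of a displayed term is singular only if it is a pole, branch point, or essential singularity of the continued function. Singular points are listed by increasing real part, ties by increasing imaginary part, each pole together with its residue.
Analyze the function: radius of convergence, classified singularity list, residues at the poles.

Branch term (7/6)*log(1 - w/(-4/3)): its argument vanishes at w = -4/3, a logarithmic branch point, modulus 4/3.
The radius of convergence is the smallest modulus among the singular points: 4/3.

Radius of convergence at 0: 4/3.
At -4/3: a logarithmic branch point.


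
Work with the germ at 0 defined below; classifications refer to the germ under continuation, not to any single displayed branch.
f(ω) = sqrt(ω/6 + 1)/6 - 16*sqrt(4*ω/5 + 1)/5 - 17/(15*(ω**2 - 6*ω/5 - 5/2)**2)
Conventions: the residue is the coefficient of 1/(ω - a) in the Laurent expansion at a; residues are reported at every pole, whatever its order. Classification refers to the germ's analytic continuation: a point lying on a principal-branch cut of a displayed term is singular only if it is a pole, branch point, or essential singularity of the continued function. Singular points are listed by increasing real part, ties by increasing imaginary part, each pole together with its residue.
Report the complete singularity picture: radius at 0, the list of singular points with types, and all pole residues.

Denominator factor (ω**2 - 6*ω/5 - 5/2)^2: discriminant 286/25, real irrational roots 3/5 + (1/10)*sqrt(286) and 3/5 - (1/10)*sqrt(286); poles of order 2, moduli 3/5 + (1/10)*sqrt(286) and -3/5 + (1/10)*sqrt(286).
Branch term (1/6)*sqrt(1 - ω/(-6)): its argument vanishes at ω = -6, a square-root branch point, modulus 6.
Branch term (-16/5)*sqrt(1 - ω/(-5/4)): its argument vanishes at ω = -5/4, a square-root branch point, modulus 5/4.
The radius of convergence is the smallest modulus among the singular points: -3/5 + (1/10)*sqrt(286).
The branch terms are analytic at 3/5 - (1/10)*sqrt(286) and contribute nothing to the residue; only the rational part matters.
The factor ω**2 - 6*ω/5 - 5/2 splits as (ω - a)(ω - a') with a = 3/5 - (1/10)*sqrt(286), a' = 3/5 + (1/10)*sqrt(286). At the order-2 pole a set g(ω) = (ω - a)^2*(rational part) = [-17/15] / (ω - a')^2.
Order-2 pole: residue = g'(a); g'(3/5 - (1/10)*sqrt(286)) = -(425/122694)*sqrt(286), so the residue is -(425/122694)*sqrt(286).
The branch terms are analytic at 3/5 + (1/10)*sqrt(286) and contribute nothing to the residue; only the rational part matters.
The factor ω**2 - 6*ω/5 - 5/2 splits as (ω - a)(ω - a') with a = 3/5 + (1/10)*sqrt(286), a' = 3/5 - (1/10)*sqrt(286). At the order-2 pole a set g(ω) = (ω - a)^2*(rational part) = [-17/15] / (ω - a')^2.
Order-2 pole: residue = g'(a); g'(3/5 + (1/10)*sqrt(286)) = (425/122694)*sqrt(286), so the residue is (425/122694)*sqrt(286).
List the singular points by increasing real part (a conjugate pair: the negative imaginary part first).

Radius of convergence at 0: -3/5 + (1/10)*sqrt(286).
At -6: an algebraic (square-root) branch point.
At -5/4: an algebraic (square-root) branch point.
At 3/5 - (1/10)*sqrt(286): a pole of order 2; residue -(425/122694)*sqrt(286).
At 3/5 + (1/10)*sqrt(286): a pole of order 2; residue (425/122694)*sqrt(286).


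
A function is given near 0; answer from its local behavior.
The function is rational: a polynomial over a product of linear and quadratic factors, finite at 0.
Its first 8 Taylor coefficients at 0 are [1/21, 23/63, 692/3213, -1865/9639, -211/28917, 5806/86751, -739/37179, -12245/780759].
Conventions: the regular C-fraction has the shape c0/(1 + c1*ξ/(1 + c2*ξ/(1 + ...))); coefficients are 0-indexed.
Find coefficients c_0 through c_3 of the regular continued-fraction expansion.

Taylor coefficients (read off): a_0 = 1/21, a_1 = 23/63, a_2 = 692/3213, a_3 = -1865/9639.
c0 = a_0 = 1/21. Peel one level at a time: if S = 1 + c*ξ/S' with S'(0) = 1, then c is the ξ-coefficient of S and S' = c*ξ/(S - 1).
S_1 = c0/f = 1 + (-23/3)*ξ + (2767/51)*ξ^2 + ...; c1 = -23/3.
S_2 = c1*ξ/(S_1 - 1) = 1 + (2767/391)*ξ + (134231/152881)*ξ^2 + ...; c2 = 2767/391.
S_3 = c2*ξ/(S_2 - 1) = 1 + (-134231/1081897)*ξ + ...; c3 = -134231/1081897.

The regular C-fraction coefficients are [1/21, -23/3, 2767/391, -134231/1081897].


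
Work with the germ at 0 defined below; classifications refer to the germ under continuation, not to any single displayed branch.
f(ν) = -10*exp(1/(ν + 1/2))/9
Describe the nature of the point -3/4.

There is no denominator, hence no pole anywhere.
The essential point of exp(1/(ν - (-1/2))) is -1/2, not -3/4.
So the germ continues analytically to -3/4.

The point is a regular point.


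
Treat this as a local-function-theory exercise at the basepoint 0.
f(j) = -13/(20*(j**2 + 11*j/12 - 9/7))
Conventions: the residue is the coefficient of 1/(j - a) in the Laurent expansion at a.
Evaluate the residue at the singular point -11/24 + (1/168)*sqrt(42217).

The residue is -(39/30155)*sqrt(42217).

The factor j**2 + 11*j/12 - 9/7 splits as (j - a)(j - a') with a = -11/24 + (1/168)*sqrt(42217), a' = -11/24 - (1/168)*sqrt(42217). At the order-1 pole a set g(j) = (j - a)*f(j) = [-13/20] / (j - a').
Simple pole: residue = g(a) at a = -11/24 + (1/168)*sqrt(42217), which is -(39/30155)*sqrt(42217).


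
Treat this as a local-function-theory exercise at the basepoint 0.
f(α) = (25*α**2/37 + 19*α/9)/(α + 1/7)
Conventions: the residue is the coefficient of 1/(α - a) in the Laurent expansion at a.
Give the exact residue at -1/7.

At the order-1 pole -1/7 set g(α) = (α - (-1/7))*f(α) = 25*α**2/37 + 19*α/9.
Simple pole: residue = g(a) at a = -1/7, which is -4696/16317.

The residue is -4696/16317.


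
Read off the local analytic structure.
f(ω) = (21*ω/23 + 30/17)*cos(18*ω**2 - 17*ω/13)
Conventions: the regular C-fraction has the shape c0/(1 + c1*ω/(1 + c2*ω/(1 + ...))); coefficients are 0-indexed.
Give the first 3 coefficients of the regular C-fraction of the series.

The regular C-fraction coefficients are [30/17, -119/230, 590427/272090].

Taylor coefficients (expand at 0): a_0 = 30/17, a_1 = 21/23, a_2 = -255/169.
c0 = a_0 = 30/17. Peel one level at a time: if S = 1 + c*ω/S' with S'(0) = 1, then c is the ω-coefficient of S and S' = c*ω/(S - 1).
S_1 = c0/f = 1 + (-119/230)*ω + (10037259/8940100)*ω^2 + ...; c1 = -119/230.
S_2 = c1*ω/(S_1 - 1) = 1 + (590427/272090)*ω + ...; c2 = 590427/272090.


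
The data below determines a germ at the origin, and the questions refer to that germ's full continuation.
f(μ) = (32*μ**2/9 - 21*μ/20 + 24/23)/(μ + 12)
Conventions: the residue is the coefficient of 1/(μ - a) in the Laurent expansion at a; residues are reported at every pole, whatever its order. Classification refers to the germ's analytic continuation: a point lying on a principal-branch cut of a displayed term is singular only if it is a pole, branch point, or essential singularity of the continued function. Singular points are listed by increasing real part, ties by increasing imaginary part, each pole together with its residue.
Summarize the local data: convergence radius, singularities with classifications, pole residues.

Radius of convergence at 0: 12.
At -12: a pole of order 1; residue 60449/115.

Denominator factor (μ + 12): pole of order 1 at -12, modulus 12.
The radius of convergence is the smallest modulus among the singular points: 12.
At the order-1 pole -12 set g(μ) = (μ - (-12))*f(μ) = 32*μ**2/9 - 21*μ/20 + 24/23.
Simple pole: residue = g(a) at a = -12, which is 60449/115.


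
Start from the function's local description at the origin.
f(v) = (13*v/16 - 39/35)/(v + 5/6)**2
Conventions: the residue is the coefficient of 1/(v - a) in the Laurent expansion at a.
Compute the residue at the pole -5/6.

The residue is 13/16.

At the order-2 pole -5/6 set g(v) = (v - (-5/6))^2*f(v) = 13*v/16 - 39/35.
Order-2 pole: residue = g'(a); g'(-5/6) = 13/16, so the residue is 13/16.


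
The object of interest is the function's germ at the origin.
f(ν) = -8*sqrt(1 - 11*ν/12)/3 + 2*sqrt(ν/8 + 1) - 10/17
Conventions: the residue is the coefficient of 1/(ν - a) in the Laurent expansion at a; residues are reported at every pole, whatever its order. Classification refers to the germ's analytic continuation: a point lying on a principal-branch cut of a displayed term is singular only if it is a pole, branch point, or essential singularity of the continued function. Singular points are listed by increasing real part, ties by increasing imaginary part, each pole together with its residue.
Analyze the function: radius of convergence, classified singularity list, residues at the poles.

Branch term (2)*sqrt(1 - ν/(-8)): its argument vanishes at ν = -8, a square-root branch point, modulus 8.
Branch term (-8/3)*sqrt(1 - ν/(12/11)): its argument vanishes at ν = 12/11, a square-root branch point, modulus 12/11.
The radius of convergence is the smallest modulus among the singular points: 12/11.
List the singular points by increasing real part (a conjugate pair: the negative imaginary part first).

Radius of convergence at 0: 12/11.
At -8: an algebraic (square-root) branch point.
At 12/11: an algebraic (square-root) branch point.


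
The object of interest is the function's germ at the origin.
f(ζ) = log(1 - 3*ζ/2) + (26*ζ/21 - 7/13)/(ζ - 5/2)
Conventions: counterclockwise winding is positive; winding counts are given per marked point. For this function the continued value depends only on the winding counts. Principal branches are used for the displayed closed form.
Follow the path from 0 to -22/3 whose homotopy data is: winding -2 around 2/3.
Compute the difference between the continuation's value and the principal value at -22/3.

Continued minus principal equals -(4)*pi*i.

The rational part is single-valued and drops out of the difference; each branch term changes only by its own monodromy.
(1)*log(1 - ζ/(2/3)): each positive loop around 2/3 adds 2*pi*i to the log, so winding -2 contributes (1)*(-2)*2*pi*i = -(4)*pi*i.
Summing the contributions at ζ = -22/3 gives -(4)*pi*i.


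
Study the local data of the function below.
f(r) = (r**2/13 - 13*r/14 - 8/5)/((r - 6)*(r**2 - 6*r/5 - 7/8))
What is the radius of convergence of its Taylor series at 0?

The radius of convergence is -3/5 + (1/20)*sqrt(494).

Denominator factor (r - 6): pole of order 1 at 6, modulus 6.
Denominator factor (r**2 - 6*r/5 - 7/8): discriminant 247/50, real irrational roots 3/5 + (1/20)*sqrt(494) and 3/5 - (1/20)*sqrt(494); poles of order 1, moduli 3/5 + (1/20)*sqrt(494) and -3/5 + (1/20)*sqrt(494).
The radius of convergence is the smallest modulus among the singular points: -3/5 + (1/20)*sqrt(494).


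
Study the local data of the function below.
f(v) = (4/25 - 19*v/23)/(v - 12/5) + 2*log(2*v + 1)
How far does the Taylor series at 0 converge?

The radius of convergence is 1/2.

Denominator factor (v - 12/5): pole of order 1 at 12/5, modulus 12/5.
Branch term (2)*log(1 - v/(-1/2)): its argument vanishes at v = -1/2, a logarithmic branch point, modulus 1/2.
The radius of convergence is the smallest modulus among the singular points: 1/2.


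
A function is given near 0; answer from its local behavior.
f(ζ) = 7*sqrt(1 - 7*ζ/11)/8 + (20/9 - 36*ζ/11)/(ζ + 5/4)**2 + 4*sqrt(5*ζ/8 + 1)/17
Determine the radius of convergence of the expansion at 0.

Denominator factor (ζ + 5/4)^2: pole of order 2 at -5/4, modulus 5/4.
Branch term (7/8)*sqrt(1 - ζ/(11/7)): its argument vanishes at ζ = 11/7, a square-root branch point, modulus 11/7.
Branch term (4/17)*sqrt(1 - ζ/(-8/5)): its argument vanishes at ζ = -8/5, a square-root branch point, modulus 8/5.
The radius of convergence is the smallest modulus among the singular points: 5/4.

The radius of convergence is 5/4.


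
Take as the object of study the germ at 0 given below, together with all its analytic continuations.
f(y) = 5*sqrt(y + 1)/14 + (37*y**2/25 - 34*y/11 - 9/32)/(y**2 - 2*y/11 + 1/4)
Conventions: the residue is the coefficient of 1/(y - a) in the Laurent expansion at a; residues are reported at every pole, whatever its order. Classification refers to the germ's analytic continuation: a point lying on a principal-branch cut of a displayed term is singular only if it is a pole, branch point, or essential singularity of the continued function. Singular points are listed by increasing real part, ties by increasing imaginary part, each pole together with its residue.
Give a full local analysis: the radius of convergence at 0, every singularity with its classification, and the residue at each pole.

Radius of convergence at 0: 1/2.
At -1: an algebraic (square-root) branch point.
At (1/11) - ((3/22)*sqrt(13))*i: a pole of order 1; residue (-388/275) - ((29291/114400)*sqrt(13))*i.
At (1/11) + ((3/22)*sqrt(13))*i: a pole of order 1; residue (-388/275) + ((29291/114400)*sqrt(13))*i.

Denominator factor (y**2 - 2*y/11 + 1/4): discriminant -117/121, complex-conjugate roots (1/11) + ((3/22)*sqrt(13))*i and (1/11) - ((3/22)*sqrt(13))*i; poles of order 1, moduli 1/2 and 1/2.
Branch term (5/14)*sqrt(1 - y/(-1)): its argument vanishes at y = -1, a square-root branch point, modulus 1.
The radius of convergence is the smallest modulus among the singular points: 1/2.
The branch term is analytic at (1/11) - ((3/22)*sqrt(13))*i and contributes nothing to the residue; only the rational part matters.
The factor y**2 - 2*y/11 + 1/4 splits as (y - a)(y - a') with a = (1/11) - ((3/22)*sqrt(13))*i, a' = (1/11) + ((3/22)*sqrt(13))*i. At the order-1 pole a set g(y) = (y - a)*(rational part) = [37*y**2/25 - 34*y/11 - 9/32] / (y - a').
Simple pole: residue = g(a) at a = (1/11) - ((3/22)*sqrt(13))*i, which is (-388/275) - ((29291/114400)*sqrt(13))*i.
The branch term is analytic at (1/11) + ((3/22)*sqrt(13))*i and contributes nothing to the residue; only the rational part matters.
The factor y**2 - 2*y/11 + 1/4 splits as (y - a)(y - a') with a = (1/11) + ((3/22)*sqrt(13))*i, a' = (1/11) - ((3/22)*sqrt(13))*i. At the order-1 pole a set g(y) = (y - a)*(rational part) = [37*y**2/25 - 34*y/11 - 9/32] / (y - a').
Simple pole: residue = g(a) at a = (1/11) + ((3/22)*sqrt(13))*i, which is (-388/275) + ((29291/114400)*sqrt(13))*i.
List the singular points by increasing real part (a conjugate pair: the negative imaginary part first).


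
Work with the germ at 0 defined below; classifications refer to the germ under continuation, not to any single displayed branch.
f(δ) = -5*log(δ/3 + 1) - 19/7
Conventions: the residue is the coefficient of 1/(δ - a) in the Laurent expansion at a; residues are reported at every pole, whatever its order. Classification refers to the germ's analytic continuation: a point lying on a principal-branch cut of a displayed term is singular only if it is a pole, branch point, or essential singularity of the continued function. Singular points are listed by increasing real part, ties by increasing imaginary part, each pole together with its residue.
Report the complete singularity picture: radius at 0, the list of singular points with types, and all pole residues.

Radius of convergence at 0: 3.
At -3: a logarithmic branch point.

Branch term (-5)*log(1 - δ/(-3)): its argument vanishes at δ = -3, a logarithmic branch point, modulus 3.
The radius of convergence is the smallest modulus among the singular points: 3.


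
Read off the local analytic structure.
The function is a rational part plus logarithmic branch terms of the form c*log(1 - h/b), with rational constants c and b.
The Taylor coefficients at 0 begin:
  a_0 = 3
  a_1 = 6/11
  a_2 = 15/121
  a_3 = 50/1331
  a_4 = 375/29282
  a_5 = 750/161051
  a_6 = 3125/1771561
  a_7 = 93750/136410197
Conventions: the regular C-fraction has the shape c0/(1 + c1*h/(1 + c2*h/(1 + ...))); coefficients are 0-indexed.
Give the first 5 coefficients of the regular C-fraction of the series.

Taylor coefficients (read off): a_0 = 3, a_1 = 6/11, a_2 = 15/121, a_3 = 50/1331, a_4 = 375/29282.
c0 = a_0 = 3. Peel one level at a time: if S = 1 + c*h/S' with S'(0) = 1, then c is the h-coefficient of S and S' = c*h/(S - 1).
S_1 = c0/f = 1 + (-2/11)*h + (-1/121)*h^2 + ...; c1 = -2/11.
S_2 = c1*h/(S_1 - 1) = 1 + (-1/22)*h + (-25/1452)*h^2 + ...; c2 = -1/22.
S_3 = c2*h/(S_2 - 1) = 1 + (-25/66)*h + (125/2178)*h^2 + ...; c3 = -25/66.
S_4 = c3*h/(S_3 - 1) = 1 + (5/33)*h + ...; c4 = 5/33.

The regular C-fraction coefficients are [3, -2/11, -1/22, -25/66, 5/33].


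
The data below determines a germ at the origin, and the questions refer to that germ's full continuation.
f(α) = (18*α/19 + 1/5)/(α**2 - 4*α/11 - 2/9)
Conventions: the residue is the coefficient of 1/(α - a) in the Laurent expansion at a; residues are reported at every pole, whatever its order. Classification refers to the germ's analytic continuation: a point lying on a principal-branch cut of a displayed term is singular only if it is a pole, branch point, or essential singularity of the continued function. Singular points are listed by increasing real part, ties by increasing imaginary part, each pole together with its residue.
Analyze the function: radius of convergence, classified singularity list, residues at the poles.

Radius of convergence at 0: -2/11 + (1/33)*sqrt(278).
At 2/11 - (1/33)*sqrt(278): a pole of order 1; residue 9/19 - (1167/52820)*sqrt(278).
At 2/11 + (1/33)*sqrt(278): a pole of order 1; residue 9/19 + (1167/52820)*sqrt(278).

Denominator factor (α**2 - 4*α/11 - 2/9): discriminant 1112/1089, real irrational roots 2/11 + (1/33)*sqrt(278) and 2/11 - (1/33)*sqrt(278); poles of order 1, moduli 2/11 + (1/33)*sqrt(278) and -2/11 + (1/33)*sqrt(278).
The radius of convergence is the smallest modulus among the singular points: -2/11 + (1/33)*sqrt(278).
The factor α**2 - 4*α/11 - 2/9 splits as (α - a)(α - a') with a = 2/11 - (1/33)*sqrt(278), a' = 2/11 + (1/33)*sqrt(278). At the order-1 pole a set g(α) = (α - a)*f(α) = [18*α/19 + 1/5] / (α - a').
Simple pole: residue = g(a) at a = 2/11 - (1/33)*sqrt(278), which is 9/19 - (1167/52820)*sqrt(278).
The factor α**2 - 4*α/11 - 2/9 splits as (α - a)(α - a') with a = 2/11 + (1/33)*sqrt(278), a' = 2/11 - (1/33)*sqrt(278). At the order-1 pole a set g(α) = (α - a)*f(α) = [18*α/19 + 1/5] / (α - a').
Simple pole: residue = g(a) at a = 2/11 + (1/33)*sqrt(278), which is 9/19 + (1167/52820)*sqrt(278).
List the singular points by increasing real part (a conjugate pair: the negative imaginary part first).


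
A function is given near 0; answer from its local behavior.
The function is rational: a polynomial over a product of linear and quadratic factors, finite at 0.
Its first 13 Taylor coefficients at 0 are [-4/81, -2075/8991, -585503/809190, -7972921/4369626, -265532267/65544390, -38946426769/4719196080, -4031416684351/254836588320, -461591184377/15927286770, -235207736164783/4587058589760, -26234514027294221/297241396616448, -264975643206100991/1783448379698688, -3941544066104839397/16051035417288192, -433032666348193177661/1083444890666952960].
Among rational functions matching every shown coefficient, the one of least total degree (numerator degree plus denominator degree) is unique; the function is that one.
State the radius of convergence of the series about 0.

The radius of convergence is -2/3 + (1/6)*sqrt(70).

No rational of total degree below 11 reproduces all 13 coefficients; solving the [2/9] Pade equations on them gives f(ε) = (-2*ε**2/5 - 25*ε/37 - 4/3)/((ε - 2)**3*(ε**2 + 4*ε/3 - 3/2)**3), whose expansion matches every shown term.
Denominator factor (ε**2 + 4*ε/3 - 3/2)^3: discriminant 70/9, real irrational roots -2/3 + (1/6)*sqrt(70) and -2/3 - (1/6)*sqrt(70); poles of order 3, moduli -2/3 + (1/6)*sqrt(70) and 2/3 + (1/6)*sqrt(70).
Denominator factor (ε - 2)^3: pole of order 3 at 2, modulus 2.
The radius of convergence is the smallest modulus among the singular points: -2/3 + (1/6)*sqrt(70).


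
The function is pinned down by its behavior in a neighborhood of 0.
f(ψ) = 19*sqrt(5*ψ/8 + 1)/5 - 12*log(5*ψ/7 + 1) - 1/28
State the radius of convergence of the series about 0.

Branch term (-12)*log(1 - ψ/(-7/5)): its argument vanishes at ψ = -7/5, a logarithmic branch point, modulus 7/5.
Branch term (19/5)*sqrt(1 - ψ/(-8/5)): its argument vanishes at ψ = -8/5, a square-root branch point, modulus 8/5.
The radius of convergence is the smallest modulus among the singular points: 7/5.

The radius of convergence is 7/5.


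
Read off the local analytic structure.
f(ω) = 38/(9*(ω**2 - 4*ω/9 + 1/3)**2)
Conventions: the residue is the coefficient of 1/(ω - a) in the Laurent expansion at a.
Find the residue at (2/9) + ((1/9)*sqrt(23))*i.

The factor ω**2 - 4*ω/9 + 1/3 splits as (ω - a)(ω - a') with a = (2/9) + ((1/9)*sqrt(23))*i, a' = (2/9) - ((1/9)*sqrt(23))*i. At the order-2 pole a set g(ω) = (ω - a)^2*f(ω) = [38/9] / (ω - a')^2.
Order-2 pole: residue = g'(a); g'((2/9) + ((1/9)*sqrt(23))*i) = -((1539/1058)*sqrt(23))*i, so the residue is -((1539/1058)*sqrt(23))*i.

The residue is -((1539/1058)*sqrt(23))*i.


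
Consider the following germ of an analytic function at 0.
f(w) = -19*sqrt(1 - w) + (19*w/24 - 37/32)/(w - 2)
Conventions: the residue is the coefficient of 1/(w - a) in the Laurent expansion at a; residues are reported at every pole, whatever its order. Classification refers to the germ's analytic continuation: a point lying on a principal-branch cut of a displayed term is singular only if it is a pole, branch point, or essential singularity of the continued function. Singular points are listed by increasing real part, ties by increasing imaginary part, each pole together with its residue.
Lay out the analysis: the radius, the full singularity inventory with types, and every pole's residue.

Radius of convergence at 0: 1.
At 1: an algebraic (square-root) branch point.
At 2: a pole of order 1; residue 41/96.

Denominator factor (w - 2): pole of order 1 at 2, modulus 2.
Branch term (-19)*sqrt(1 - w/(1)): its argument vanishes at w = 1, a square-root branch point, modulus 1.
The radius of convergence is the smallest modulus among the singular points: 1.
The branch term is analytic at 2 and contributes nothing to the residue; only the rational part matters.
At the order-1 pole 2 set g(w) = (w - (2))*(rational part) = 19*w/24 - 37/32.
Simple pole: residue = g(a) at a = 2, which is 41/96.
List the singular points by increasing real part (a conjugate pair: the negative imaginary part first).


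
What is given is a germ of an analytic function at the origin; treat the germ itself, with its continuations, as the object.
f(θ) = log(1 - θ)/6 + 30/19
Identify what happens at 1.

The point is a logarithmic branch point.

The term (1/6)*log(1 - θ/(1)) has argument 1 - 1/(1) = 0 at 1: a logarithmic (infinitely-sheeted) branch point; the remaining terms are analytic or single-valued there.


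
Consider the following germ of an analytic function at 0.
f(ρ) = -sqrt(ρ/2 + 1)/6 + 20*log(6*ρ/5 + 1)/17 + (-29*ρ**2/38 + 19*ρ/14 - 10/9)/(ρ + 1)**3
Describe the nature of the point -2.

The term (-1/6)*sqrt(1 - ρ/(-2)) has argument 1 - -2/(-2) = 0 at -2: a square-root (algebraic, two-sheeted) branch point; the remaining terms are analytic or single-valued there.

The point is an algebraic (square-root) branch point.


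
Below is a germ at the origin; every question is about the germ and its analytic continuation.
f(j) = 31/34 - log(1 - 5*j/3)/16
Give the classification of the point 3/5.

The point is a logarithmic branch point.

The term (-1/16)*log(1 - j/(3/5)) has argument 1 - 3/5/(3/5) = 0 at 3/5: a logarithmic (infinitely-sheeted) branch point; the remaining terms are analytic or single-valued there.


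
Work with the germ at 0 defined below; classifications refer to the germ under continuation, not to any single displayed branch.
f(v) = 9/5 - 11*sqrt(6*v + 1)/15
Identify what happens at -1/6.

The point is an algebraic (square-root) branch point.

The term (-11/15)*sqrt(1 - v/(-1/6)) has argument 1 - -1/6/(-1/6) = 0 at -1/6: a square-root (algebraic, two-sheeted) branch point; the remaining terms are analytic or single-valued there.


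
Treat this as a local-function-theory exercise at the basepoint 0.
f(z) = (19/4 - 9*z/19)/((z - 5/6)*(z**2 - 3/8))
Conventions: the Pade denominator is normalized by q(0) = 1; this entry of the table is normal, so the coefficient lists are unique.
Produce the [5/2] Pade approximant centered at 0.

Taylor coefficients needed (expand at 0): a_0 = 76/5, a_1 = 7944/475, a_2 = 431792/7125, a_3 = 815584/11875, a_4 = 101801536/534375, a_5 = 10210688/46875, a_6 = 1159377152/2109375, a_7 = 42136331776/66796875.
Write the denominator as Q(z) = 1 + q1*z + q2*z^2. Requiring Q*f - P = O(z^8) with deg P <= 5 kills the coefficients of z^6..z^7 in Q*f:
  z^6: a_6 + q1*a_5 + q2*a_4 = 0, i.e. 1159377152/2109375 + (10210688/46875)*q1 + (101801536/534375)*q2 = 0.
  z^7: a_7 + q1*a_6 + q2*a_5 = 0, i.e. 42136331776/66796875 + (1159377152/2109375)*q1 + (10210688/46875)*q2 = 0.
Solving this linear system: q1 = -58635657/7484722535, q2 = -3399034894/1181798295.
The numerator is Q*f truncated at degree 5: P0 = a_0 = 76/5; P1 = a_1 + q1*a_0 = 24856962684/1496944507; P2 = a_2 + q1*a_1 + q2*a_0 = 476511068880/28441945633; P3 = a_3 + q1*a_2 + q2*a_1 = 571813282656/28441945633; P4 = a_4 + q1*a_3 + q2*a_2 = 445568791680/28441945633; P5 = a_5 + q1*a_4 + q2*a_3 = 534682550016/28441945633.

The Pade approximant has numerator coefficients [76/5, 24856962684/1496944507, 476511068880/28441945633, 571813282656/28441945633, 445568791680/28441945633, 534682550016/28441945633]; denominator coefficients [1, -58635657/7484722535, -3399034894/1181798295].


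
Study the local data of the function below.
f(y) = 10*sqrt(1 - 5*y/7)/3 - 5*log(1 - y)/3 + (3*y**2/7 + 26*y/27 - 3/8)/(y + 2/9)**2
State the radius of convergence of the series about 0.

The radius of convergence is 2/9.

Denominator factor (y + 2/9)^2: pole of order 2 at -2/9, modulus 2/9.
Branch term (10/3)*sqrt(1 - y/(7/5)): its argument vanishes at y = 7/5, a square-root branch point, modulus 7/5.
Branch term (-5/3)*log(1 - y/(1)): its argument vanishes at y = 1, a logarithmic branch point, modulus 1.
The radius of convergence is the smallest modulus among the singular points: 2/9.


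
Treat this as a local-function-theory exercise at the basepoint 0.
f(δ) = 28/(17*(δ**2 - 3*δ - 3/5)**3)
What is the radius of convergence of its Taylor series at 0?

Denominator factor (δ**2 - 3*δ - 3/5)^3: discriminant 57/5, real irrational roots 3/2 + (1/10)*sqrt(285) and 3/2 - (1/10)*sqrt(285); poles of order 3, moduli 3/2 + (1/10)*sqrt(285) and -3/2 + (1/10)*sqrt(285).
The radius of convergence is the smallest modulus among the singular points: -3/2 + (1/10)*sqrt(285).

The radius of convergence is -3/2 + (1/10)*sqrt(285).


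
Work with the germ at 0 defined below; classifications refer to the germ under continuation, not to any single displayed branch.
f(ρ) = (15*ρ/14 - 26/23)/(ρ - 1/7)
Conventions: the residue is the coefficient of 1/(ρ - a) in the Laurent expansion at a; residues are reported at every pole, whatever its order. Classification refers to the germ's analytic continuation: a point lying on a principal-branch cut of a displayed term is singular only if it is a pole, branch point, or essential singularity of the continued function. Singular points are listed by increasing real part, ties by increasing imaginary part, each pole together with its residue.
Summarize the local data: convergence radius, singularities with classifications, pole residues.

Radius of convergence at 0: 1/7.
At 1/7: a pole of order 1; residue -2203/2254.

Denominator factor (ρ - 1/7): pole of order 1 at 1/7, modulus 1/7.
The radius of convergence is the smallest modulus among the singular points: 1/7.
At the order-1 pole 1/7 set g(ρ) = (ρ - (1/7))*f(ρ) = 15*ρ/14 - 26/23.
Simple pole: residue = g(a) at a = 1/7, which is -2203/2254.


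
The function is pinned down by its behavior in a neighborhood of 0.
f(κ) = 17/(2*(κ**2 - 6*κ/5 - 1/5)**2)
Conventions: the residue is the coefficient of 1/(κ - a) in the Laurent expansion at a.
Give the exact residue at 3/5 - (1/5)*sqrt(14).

The factor κ**2 - 6*κ/5 - 1/5 splits as (κ - a)(κ - a') with a = 3/5 - (1/5)*sqrt(14), a' = 3/5 + (1/5)*sqrt(14). At the order-2 pole a set g(κ) = (κ - a)^2*f(κ) = [17/2] / (κ - a')^2.
Order-2 pole: residue = g'(a); g'(3/5 - (1/5)*sqrt(14)) = (2125/1568)*sqrt(14), so the residue is (2125/1568)*sqrt(14).

The residue is (2125/1568)*sqrt(14).


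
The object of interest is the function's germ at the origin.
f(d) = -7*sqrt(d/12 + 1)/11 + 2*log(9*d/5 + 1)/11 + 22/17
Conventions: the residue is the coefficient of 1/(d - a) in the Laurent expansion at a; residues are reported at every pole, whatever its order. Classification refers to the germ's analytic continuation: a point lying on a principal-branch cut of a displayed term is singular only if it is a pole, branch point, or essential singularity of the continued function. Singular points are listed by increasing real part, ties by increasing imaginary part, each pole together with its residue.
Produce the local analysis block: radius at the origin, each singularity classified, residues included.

Radius of convergence at 0: 5/9.
At -12: an algebraic (square-root) branch point.
At -5/9: a logarithmic branch point.

Branch term (2/11)*log(1 - d/(-5/9)): its argument vanishes at d = -5/9, a logarithmic branch point, modulus 5/9.
Branch term (-7/11)*sqrt(1 - d/(-12)): its argument vanishes at d = -12, a square-root branch point, modulus 12.
The radius of convergence is the smallest modulus among the singular points: 5/9.
List the singular points by increasing real part (a conjugate pair: the negative imaginary part first).


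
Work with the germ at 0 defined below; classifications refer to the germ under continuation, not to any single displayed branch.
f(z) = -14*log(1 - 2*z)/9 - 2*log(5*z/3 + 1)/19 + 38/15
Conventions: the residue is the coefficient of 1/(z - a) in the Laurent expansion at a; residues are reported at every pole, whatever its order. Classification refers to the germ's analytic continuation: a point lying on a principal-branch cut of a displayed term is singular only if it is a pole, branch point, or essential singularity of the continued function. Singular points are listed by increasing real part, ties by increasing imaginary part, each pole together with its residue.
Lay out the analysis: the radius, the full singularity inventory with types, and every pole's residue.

Branch term (-14/9)*log(1 - z/(1/2)): its argument vanishes at z = 1/2, a logarithmic branch point, modulus 1/2.
Branch term (-2/19)*log(1 - z/(-3/5)): its argument vanishes at z = -3/5, a logarithmic branch point, modulus 3/5.
The radius of convergence is the smallest modulus among the singular points: 1/2.
List the singular points by increasing real part (a conjugate pair: the negative imaginary part first).

Radius of convergence at 0: 1/2.
At -3/5: a logarithmic branch point.
At 1/2: a logarithmic branch point.


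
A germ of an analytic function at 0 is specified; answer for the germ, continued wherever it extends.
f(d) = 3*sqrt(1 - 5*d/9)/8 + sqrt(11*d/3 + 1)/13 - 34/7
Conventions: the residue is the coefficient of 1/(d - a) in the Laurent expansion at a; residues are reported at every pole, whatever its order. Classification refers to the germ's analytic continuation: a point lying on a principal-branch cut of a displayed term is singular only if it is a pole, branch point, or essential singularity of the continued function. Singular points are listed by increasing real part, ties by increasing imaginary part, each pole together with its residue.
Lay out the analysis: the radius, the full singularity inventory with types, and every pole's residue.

Radius of convergence at 0: 3/11.
At -3/11: an algebraic (square-root) branch point.
At 9/5: an algebraic (square-root) branch point.

Branch term (3/8)*sqrt(1 - d/(9/5)): its argument vanishes at d = 9/5, a square-root branch point, modulus 9/5.
Branch term (1/13)*sqrt(1 - d/(-3/11)): its argument vanishes at d = -3/11, a square-root branch point, modulus 3/11.
The radius of convergence is the smallest modulus among the singular points: 3/11.
List the singular points by increasing real part (a conjugate pair: the negative imaginary part first).


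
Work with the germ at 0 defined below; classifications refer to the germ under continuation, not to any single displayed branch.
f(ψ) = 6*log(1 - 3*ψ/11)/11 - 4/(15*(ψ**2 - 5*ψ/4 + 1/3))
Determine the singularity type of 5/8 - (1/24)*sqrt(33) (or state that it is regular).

The point is a pole of order 1.

The denominator factor ψ**2 - 5*ψ/4 + 1/3 vanishes at 5/8 - (1/24)*sqrt(33) and appears to the power 1; the numerator there equals -4/15, nonzero, and no other factor vanishes.
The branch terms are analytic at this point.
Hence a pole whose order is the multiplicity, 1.


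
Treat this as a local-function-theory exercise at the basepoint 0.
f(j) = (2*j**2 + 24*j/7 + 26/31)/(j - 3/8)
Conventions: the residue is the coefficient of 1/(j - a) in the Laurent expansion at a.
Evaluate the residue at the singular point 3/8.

At the order-1 pole 3/8 set g(j) = (j - (3/8))*f(j) = 2*j**2 + 24*j/7 + 26/31.
Simple pole: residue = g(a) at a = 3/8, which is 16705/6944.

The residue is 16705/6944.


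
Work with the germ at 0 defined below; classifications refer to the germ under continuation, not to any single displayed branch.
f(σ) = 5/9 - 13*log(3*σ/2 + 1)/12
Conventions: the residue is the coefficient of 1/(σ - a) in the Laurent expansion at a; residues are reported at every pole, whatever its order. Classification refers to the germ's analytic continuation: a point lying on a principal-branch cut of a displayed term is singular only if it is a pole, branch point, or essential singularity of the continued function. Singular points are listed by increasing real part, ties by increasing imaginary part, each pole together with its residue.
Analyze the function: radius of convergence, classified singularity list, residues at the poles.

Branch term (-13/12)*log(1 - σ/(-2/3)): its argument vanishes at σ = -2/3, a logarithmic branch point, modulus 2/3.
The radius of convergence is the smallest modulus among the singular points: 2/3.

Radius of convergence at 0: 2/3.
At -2/3: a logarithmic branch point.


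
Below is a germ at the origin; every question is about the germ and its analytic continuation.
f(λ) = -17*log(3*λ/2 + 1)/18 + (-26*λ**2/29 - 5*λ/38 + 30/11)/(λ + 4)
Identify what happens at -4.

The denominator factor λ + 4 vanishes at -4 and appears to the power 1; the numerator there equals -67224/6061, nonzero, and no other factor vanishes.
The branch terms are analytic at this point.
Hence a pole whose order is the multiplicity, 1.

The point is a pole of order 1.


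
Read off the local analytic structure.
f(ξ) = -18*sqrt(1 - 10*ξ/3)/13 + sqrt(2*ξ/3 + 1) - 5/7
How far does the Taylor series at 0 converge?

Branch term (1)*sqrt(1 - ξ/(-3/2)): its argument vanishes at ξ = -3/2, a square-root branch point, modulus 3/2.
Branch term (-18/13)*sqrt(1 - ξ/(3/10)): its argument vanishes at ξ = 3/10, a square-root branch point, modulus 3/10.
The radius of convergence is the smallest modulus among the singular points: 3/10.

The radius of convergence is 3/10.
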